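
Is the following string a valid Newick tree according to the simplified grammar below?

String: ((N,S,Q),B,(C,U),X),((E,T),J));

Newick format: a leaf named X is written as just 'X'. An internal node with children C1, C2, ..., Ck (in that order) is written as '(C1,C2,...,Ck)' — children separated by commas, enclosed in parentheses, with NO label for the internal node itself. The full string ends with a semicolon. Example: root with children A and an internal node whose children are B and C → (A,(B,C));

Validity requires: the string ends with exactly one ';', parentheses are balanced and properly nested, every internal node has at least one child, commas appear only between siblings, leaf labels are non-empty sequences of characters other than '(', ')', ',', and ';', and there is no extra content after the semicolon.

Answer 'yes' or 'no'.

Answer: no

Derivation:
Input: ((N,S,Q),B,(C,U),X),((E,T),J));
Paren balance: 5 '(' vs 6 ')' MISMATCH
Ends with single ';': True
Full parse: FAILS (extra content after tree at pos 19)
Valid: False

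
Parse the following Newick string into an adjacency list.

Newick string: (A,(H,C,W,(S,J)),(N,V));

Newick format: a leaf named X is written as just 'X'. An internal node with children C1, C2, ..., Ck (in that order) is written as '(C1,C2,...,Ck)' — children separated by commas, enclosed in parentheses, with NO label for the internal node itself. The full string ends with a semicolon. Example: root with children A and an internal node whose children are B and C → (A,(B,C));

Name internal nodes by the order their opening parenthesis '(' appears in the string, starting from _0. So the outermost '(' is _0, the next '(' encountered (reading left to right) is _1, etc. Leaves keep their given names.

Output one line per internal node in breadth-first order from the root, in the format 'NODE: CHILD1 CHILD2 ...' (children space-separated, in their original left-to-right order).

Input: (A,(H,C,W,(S,J)),(N,V));
Scanning left-to-right, naming '(' by encounter order:
  pos 0: '(' -> open internal node _0 (depth 1)
  pos 3: '(' -> open internal node _1 (depth 2)
  pos 10: '(' -> open internal node _2 (depth 3)
  pos 14: ')' -> close internal node _2 (now at depth 2)
  pos 15: ')' -> close internal node _1 (now at depth 1)
  pos 17: '(' -> open internal node _3 (depth 2)
  pos 21: ')' -> close internal node _3 (now at depth 1)
  pos 22: ')' -> close internal node _0 (now at depth 0)
Total internal nodes: 4
BFS adjacency from root:
  _0: A _1 _3
  _1: H C W _2
  _3: N V
  _2: S J

Answer: _0: A _1 _3
_1: H C W _2
_3: N V
_2: S J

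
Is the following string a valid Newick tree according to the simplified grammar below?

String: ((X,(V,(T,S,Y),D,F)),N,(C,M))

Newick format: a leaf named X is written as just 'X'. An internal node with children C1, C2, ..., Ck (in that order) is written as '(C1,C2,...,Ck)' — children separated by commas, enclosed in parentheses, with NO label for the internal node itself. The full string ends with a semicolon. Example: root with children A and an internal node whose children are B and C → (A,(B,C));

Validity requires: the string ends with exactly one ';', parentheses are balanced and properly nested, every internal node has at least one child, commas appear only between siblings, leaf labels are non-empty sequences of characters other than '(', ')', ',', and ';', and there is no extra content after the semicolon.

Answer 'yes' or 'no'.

Input: ((X,(V,(T,S,Y),D,F)),N,(C,M))
Paren balance: 5 '(' vs 5 ')' OK
Ends with single ';': False
Full parse: FAILS (must end with ;)
Valid: False

Answer: no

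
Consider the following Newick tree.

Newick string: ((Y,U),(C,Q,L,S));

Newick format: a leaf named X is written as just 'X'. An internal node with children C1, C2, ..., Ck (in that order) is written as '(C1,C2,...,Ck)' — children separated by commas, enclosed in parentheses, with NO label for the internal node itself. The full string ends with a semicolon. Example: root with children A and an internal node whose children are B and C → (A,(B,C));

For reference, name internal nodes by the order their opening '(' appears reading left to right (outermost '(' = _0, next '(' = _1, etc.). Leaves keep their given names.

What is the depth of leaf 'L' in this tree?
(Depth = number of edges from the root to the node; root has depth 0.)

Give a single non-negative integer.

Answer: 2

Derivation:
Newick: ((Y,U),(C,Q,L,S));
Naming internals by '(' encounter order: outermost '(' = _0, next = _1, ...
Query node: L
Path from root: _0 -> _2 -> L
Depth of L: 2 (number of edges from root)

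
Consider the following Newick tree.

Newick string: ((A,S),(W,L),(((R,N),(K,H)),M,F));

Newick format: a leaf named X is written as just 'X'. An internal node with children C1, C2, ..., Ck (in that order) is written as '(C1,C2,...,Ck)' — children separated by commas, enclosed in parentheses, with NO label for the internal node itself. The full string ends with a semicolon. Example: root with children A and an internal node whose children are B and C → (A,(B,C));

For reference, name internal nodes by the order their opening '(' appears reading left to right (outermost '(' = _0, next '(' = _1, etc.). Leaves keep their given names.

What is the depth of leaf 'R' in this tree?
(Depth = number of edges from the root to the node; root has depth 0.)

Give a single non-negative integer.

Answer: 4

Derivation:
Newick: ((A,S),(W,L),(((R,N),(K,H)),M,F));
Naming internals by '(' encounter order: outermost '(' = _0, next = _1, ...
Query node: R
Path from root: _0 -> _3 -> _4 -> _5 -> R
Depth of R: 4 (number of edges from root)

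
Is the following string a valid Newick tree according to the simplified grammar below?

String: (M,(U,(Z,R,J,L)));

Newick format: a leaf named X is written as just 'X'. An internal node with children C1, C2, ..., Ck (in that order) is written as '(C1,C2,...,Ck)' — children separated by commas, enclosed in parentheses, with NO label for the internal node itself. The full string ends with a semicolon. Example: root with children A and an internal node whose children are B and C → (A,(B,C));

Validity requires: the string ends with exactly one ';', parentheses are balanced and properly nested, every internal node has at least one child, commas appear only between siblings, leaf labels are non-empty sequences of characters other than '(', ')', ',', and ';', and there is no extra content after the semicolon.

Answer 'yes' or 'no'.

Answer: yes

Derivation:
Input: (M,(U,(Z,R,J,L)));
Paren balance: 3 '(' vs 3 ')' OK
Ends with single ';': True
Full parse: OK
Valid: True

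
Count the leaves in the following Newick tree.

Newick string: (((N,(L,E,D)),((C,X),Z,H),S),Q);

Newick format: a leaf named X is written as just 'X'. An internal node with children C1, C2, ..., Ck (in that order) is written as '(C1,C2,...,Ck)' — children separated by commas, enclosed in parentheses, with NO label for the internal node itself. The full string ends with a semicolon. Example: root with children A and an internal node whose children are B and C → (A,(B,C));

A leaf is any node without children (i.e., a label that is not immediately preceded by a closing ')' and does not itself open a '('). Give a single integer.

Answer: 10

Derivation:
Newick: (((N,(L,E,D)),((C,X),Z,H),S),Q);
Scan left-to-right; a leaf is any maximal label run not followed by '(':
  pos 3: leaf 'N' → count = 1
  pos 6: leaf 'L' → count = 2
  pos 8: leaf 'E' → count = 3
  pos 10: leaf 'D' → count = 4
  pos 16: leaf 'C' → count = 5
  pos 18: leaf 'X' → count = 6
  pos 21: leaf 'Z' → count = 7
  pos 23: leaf 'H' → count = 8
  pos 26: leaf 'S' → count = 9
  pos 29: leaf 'Q' → count = 10
Total leaves: 10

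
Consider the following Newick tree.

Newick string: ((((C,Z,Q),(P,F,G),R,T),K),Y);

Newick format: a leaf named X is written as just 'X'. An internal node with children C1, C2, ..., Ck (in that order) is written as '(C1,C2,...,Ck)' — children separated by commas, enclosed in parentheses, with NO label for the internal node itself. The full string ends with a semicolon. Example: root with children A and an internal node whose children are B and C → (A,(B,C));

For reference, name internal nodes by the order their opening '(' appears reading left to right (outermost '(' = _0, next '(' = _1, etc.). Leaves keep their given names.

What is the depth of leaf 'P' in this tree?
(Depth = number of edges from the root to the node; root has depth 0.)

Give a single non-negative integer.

Answer: 4

Derivation:
Newick: ((((C,Z,Q),(P,F,G),R,T),K),Y);
Naming internals by '(' encounter order: outermost '(' = _0, next = _1, ...
Query node: P
Path from root: _0 -> _1 -> _2 -> _4 -> P
Depth of P: 4 (number of edges from root)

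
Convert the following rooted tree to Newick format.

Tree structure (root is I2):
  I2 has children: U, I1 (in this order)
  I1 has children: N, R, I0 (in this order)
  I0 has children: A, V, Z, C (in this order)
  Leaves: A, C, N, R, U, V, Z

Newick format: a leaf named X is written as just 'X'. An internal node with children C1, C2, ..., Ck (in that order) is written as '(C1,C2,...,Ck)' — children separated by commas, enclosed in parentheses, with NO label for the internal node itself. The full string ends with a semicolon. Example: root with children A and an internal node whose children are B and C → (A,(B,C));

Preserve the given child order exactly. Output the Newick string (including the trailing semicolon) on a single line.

Answer: (U,(N,R,(A,V,Z,C)));

Derivation:
internal I2 with children ['U', 'I1']
  leaf 'U' → 'U'
  internal I1 with children ['N', 'R', 'I0']
    leaf 'N' → 'N'
    leaf 'R' → 'R'
    internal I0 with children ['A', 'V', 'Z', 'C']
      leaf 'A' → 'A'
      leaf 'V' → 'V'
      leaf 'Z' → 'Z'
      leaf 'C' → 'C'
    → '(A,V,Z,C)'
  → '(N,R,(A,V,Z,C))'
→ '(U,(N,R,(A,V,Z,C)))'
Final: (U,(N,R,(A,V,Z,C)));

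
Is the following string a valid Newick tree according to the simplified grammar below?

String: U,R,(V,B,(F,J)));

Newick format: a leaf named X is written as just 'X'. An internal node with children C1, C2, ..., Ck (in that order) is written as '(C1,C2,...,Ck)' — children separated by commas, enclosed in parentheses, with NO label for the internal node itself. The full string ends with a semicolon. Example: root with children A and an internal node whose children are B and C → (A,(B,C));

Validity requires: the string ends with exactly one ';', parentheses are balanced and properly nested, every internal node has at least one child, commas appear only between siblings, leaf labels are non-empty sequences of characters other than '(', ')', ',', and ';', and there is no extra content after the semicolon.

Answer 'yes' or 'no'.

Input: U,R,(V,B,(F,J)));
Paren balance: 2 '(' vs 3 ')' MISMATCH
Ends with single ';': True
Full parse: FAILS (extra content after tree at pos 1)
Valid: False

Answer: no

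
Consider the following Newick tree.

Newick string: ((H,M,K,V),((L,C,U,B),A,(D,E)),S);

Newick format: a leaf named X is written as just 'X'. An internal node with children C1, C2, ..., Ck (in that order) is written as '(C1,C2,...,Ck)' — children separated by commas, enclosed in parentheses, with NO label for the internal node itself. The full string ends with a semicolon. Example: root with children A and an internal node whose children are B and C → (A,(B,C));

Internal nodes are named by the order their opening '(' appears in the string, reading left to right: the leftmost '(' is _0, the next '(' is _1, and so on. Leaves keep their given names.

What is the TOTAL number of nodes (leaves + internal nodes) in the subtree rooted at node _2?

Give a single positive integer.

Newick: ((H,M,K,V),((L,C,U,B),A,(D,E)),S);
Locate _2: it is the '(' at position 11 (the 3rd '(' reading left to right).
Query: subtree rooted at _2
_2: subtree_size = 1 + 9
  _3: subtree_size = 1 + 4
    L: subtree_size = 1 + 0
    C: subtree_size = 1 + 0
    U: subtree_size = 1 + 0
    B: subtree_size = 1 + 0
  A: subtree_size = 1 + 0
  _4: subtree_size = 1 + 2
    D: subtree_size = 1 + 0
    E: subtree_size = 1 + 0
Total subtree size of _2: 10

Answer: 10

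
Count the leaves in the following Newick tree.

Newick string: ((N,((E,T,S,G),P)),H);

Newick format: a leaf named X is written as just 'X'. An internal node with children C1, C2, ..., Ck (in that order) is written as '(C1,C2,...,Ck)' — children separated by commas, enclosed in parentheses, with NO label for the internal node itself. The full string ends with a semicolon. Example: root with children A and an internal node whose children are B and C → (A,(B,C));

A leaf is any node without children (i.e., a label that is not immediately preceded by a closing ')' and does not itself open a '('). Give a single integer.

Newick: ((N,((E,T,S,G),P)),H);
Scan left-to-right; a leaf is any maximal label run not followed by '(':
  pos 2: leaf 'N' → count = 1
  pos 6: leaf 'E' → count = 2
  pos 8: leaf 'T' → count = 3
  pos 10: leaf 'S' → count = 4
  pos 12: leaf 'G' → count = 5
  pos 15: leaf 'P' → count = 6
  pos 19: leaf 'H' → count = 7
Total leaves: 7

Answer: 7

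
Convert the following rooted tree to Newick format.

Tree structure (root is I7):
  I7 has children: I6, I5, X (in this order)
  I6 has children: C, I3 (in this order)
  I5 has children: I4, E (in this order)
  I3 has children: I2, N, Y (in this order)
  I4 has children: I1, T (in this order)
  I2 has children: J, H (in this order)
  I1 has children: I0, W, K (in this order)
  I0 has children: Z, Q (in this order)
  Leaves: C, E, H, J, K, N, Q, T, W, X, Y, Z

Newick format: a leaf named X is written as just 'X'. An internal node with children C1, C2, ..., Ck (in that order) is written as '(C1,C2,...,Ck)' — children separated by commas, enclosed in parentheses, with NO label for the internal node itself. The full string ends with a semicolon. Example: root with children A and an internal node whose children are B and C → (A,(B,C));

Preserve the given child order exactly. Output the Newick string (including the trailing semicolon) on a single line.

internal I7 with children ['I6', 'I5', 'X']
  internal I6 with children ['C', 'I3']
    leaf 'C' → 'C'
    internal I3 with children ['I2', 'N', 'Y']
      internal I2 with children ['J', 'H']
        leaf 'J' → 'J'
        leaf 'H' → 'H'
      → '(J,H)'
      leaf 'N' → 'N'
      leaf 'Y' → 'Y'
    → '((J,H),N,Y)'
  → '(C,((J,H),N,Y))'
  internal I5 with children ['I4', 'E']
    internal I4 with children ['I1', 'T']
      internal I1 with children ['I0', 'W', 'K']
        internal I0 with children ['Z', 'Q']
          leaf 'Z' → 'Z'
          leaf 'Q' → 'Q'
        → '(Z,Q)'
        leaf 'W' → 'W'
        leaf 'K' → 'K'
      → '((Z,Q),W,K)'
      leaf 'T' → 'T'
    → '(((Z,Q),W,K),T)'
    leaf 'E' → 'E'
  → '((((Z,Q),W,K),T),E)'
  leaf 'X' → 'X'
→ '((C,((J,H),N,Y)),((((Z,Q),W,K),T),E),X)'
Final: ((C,((J,H),N,Y)),((((Z,Q),W,K),T),E),X);

Answer: ((C,((J,H),N,Y)),((((Z,Q),W,K),T),E),X);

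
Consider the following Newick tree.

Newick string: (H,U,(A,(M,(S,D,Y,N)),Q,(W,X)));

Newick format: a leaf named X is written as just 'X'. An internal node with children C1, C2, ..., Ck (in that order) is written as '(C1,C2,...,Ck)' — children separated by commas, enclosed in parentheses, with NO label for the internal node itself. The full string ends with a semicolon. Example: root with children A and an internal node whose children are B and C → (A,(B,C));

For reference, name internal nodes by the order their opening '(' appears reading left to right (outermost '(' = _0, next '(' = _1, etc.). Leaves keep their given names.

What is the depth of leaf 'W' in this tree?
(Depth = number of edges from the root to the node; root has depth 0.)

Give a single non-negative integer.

Newick: (H,U,(A,(M,(S,D,Y,N)),Q,(W,X)));
Naming internals by '(' encounter order: outermost '(' = _0, next = _1, ...
Query node: W
Path from root: _0 -> _1 -> _4 -> W
Depth of W: 3 (number of edges from root)

Answer: 3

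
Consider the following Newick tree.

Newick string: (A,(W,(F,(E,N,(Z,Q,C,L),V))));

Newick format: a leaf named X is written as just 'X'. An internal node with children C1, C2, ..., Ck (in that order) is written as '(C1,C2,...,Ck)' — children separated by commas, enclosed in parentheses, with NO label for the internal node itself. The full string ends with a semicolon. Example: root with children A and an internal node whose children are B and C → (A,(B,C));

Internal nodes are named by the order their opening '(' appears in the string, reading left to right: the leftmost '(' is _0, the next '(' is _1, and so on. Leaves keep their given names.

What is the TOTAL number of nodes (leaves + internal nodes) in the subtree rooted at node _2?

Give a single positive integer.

Answer: 11

Derivation:
Newick: (A,(W,(F,(E,N,(Z,Q,C,L),V))));
Locate _2: it is the '(' at position 6 (the 3rd '(' reading left to right).
Query: subtree rooted at _2
_2: subtree_size = 1 + 10
  F: subtree_size = 1 + 0
  _3: subtree_size = 1 + 8
    E: subtree_size = 1 + 0
    N: subtree_size = 1 + 0
    _4: subtree_size = 1 + 4
      Z: subtree_size = 1 + 0
      Q: subtree_size = 1 + 0
      C: subtree_size = 1 + 0
      L: subtree_size = 1 + 0
    V: subtree_size = 1 + 0
Total subtree size of _2: 11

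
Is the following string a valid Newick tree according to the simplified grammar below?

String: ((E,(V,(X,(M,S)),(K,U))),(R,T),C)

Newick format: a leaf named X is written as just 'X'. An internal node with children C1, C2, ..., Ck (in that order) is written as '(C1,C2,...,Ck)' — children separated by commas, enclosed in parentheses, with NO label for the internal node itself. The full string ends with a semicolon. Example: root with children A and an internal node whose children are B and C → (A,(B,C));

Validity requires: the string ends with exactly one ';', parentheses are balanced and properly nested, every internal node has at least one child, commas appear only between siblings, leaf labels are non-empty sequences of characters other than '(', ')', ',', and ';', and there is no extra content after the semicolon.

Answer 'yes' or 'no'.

Answer: no

Derivation:
Input: ((E,(V,(X,(M,S)),(K,U))),(R,T),C)
Paren balance: 7 '(' vs 7 ')' OK
Ends with single ';': False
Full parse: FAILS (must end with ;)
Valid: False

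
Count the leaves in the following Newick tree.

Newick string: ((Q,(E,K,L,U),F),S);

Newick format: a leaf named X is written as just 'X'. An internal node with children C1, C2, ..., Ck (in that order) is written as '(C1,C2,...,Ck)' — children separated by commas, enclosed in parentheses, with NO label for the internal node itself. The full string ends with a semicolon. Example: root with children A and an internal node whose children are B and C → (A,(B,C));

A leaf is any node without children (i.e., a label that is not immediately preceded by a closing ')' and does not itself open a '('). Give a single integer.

Newick: ((Q,(E,K,L,U),F),S);
Scan left-to-right; a leaf is any maximal label run not followed by '(':
  pos 2: leaf 'Q' → count = 1
  pos 5: leaf 'E' → count = 2
  pos 7: leaf 'K' → count = 3
  pos 9: leaf 'L' → count = 4
  pos 11: leaf 'U' → count = 5
  pos 14: leaf 'F' → count = 6
  pos 17: leaf 'S' → count = 7
Total leaves: 7

Answer: 7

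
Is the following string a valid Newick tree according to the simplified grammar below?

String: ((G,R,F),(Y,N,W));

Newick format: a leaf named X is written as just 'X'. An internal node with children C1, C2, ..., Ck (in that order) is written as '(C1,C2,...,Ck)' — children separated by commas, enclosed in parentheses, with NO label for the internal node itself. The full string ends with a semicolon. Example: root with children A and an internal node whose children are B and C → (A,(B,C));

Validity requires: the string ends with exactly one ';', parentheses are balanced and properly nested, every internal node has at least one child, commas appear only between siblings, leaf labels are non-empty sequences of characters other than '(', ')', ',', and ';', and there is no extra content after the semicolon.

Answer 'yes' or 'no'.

Answer: yes

Derivation:
Input: ((G,R,F),(Y,N,W));
Paren balance: 3 '(' vs 3 ')' OK
Ends with single ';': True
Full parse: OK
Valid: True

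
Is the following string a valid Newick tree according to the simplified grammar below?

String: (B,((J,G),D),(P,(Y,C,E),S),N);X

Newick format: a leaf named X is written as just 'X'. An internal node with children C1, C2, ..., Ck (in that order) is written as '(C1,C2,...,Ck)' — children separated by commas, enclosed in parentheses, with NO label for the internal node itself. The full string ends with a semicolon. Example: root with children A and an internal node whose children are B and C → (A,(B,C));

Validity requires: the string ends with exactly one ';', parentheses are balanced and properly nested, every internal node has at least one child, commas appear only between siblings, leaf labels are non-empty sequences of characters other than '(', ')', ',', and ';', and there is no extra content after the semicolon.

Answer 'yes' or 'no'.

Input: (B,((J,G),D),(P,(Y,C,E),S),N);X
Paren balance: 5 '(' vs 5 ')' OK
Ends with single ';': False
Full parse: FAILS (must end with ;)
Valid: False

Answer: no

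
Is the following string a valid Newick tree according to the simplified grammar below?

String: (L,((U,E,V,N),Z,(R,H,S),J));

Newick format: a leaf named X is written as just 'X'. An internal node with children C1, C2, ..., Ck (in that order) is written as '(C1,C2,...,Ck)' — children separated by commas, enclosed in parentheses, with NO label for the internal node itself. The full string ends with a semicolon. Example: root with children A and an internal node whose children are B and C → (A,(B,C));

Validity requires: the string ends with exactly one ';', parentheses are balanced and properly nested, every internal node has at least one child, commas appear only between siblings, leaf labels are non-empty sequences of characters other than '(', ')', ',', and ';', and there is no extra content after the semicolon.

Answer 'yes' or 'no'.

Answer: yes

Derivation:
Input: (L,((U,E,V,N),Z,(R,H,S),J));
Paren balance: 4 '(' vs 4 ')' OK
Ends with single ';': True
Full parse: OK
Valid: True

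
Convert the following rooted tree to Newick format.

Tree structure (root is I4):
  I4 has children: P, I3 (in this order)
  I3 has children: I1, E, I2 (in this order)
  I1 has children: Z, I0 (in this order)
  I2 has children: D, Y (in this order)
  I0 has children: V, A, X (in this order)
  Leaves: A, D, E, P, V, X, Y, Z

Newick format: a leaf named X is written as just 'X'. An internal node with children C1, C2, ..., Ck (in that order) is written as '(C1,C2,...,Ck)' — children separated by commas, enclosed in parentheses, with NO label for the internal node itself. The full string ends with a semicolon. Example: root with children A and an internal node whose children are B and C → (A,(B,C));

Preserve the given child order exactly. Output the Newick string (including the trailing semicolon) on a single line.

Answer: (P,((Z,(V,A,X)),E,(D,Y)));

Derivation:
internal I4 with children ['P', 'I3']
  leaf 'P' → 'P'
  internal I3 with children ['I1', 'E', 'I2']
    internal I1 with children ['Z', 'I0']
      leaf 'Z' → 'Z'
      internal I0 with children ['V', 'A', 'X']
        leaf 'V' → 'V'
        leaf 'A' → 'A'
        leaf 'X' → 'X'
      → '(V,A,X)'
    → '(Z,(V,A,X))'
    leaf 'E' → 'E'
    internal I2 with children ['D', 'Y']
      leaf 'D' → 'D'
      leaf 'Y' → 'Y'
    → '(D,Y)'
  → '((Z,(V,A,X)),E,(D,Y))'
→ '(P,((Z,(V,A,X)),E,(D,Y)))'
Final: (P,((Z,(V,A,X)),E,(D,Y)));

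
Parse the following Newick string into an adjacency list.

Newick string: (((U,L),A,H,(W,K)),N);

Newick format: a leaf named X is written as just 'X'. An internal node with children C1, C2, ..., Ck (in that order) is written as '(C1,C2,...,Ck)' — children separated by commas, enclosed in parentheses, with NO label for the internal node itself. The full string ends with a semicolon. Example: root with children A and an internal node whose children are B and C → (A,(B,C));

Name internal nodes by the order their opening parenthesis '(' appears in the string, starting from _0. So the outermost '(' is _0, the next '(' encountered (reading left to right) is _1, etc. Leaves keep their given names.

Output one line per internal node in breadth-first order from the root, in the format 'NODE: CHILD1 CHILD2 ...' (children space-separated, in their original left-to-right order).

Input: (((U,L),A,H,(W,K)),N);
Scanning left-to-right, naming '(' by encounter order:
  pos 0: '(' -> open internal node _0 (depth 1)
  pos 1: '(' -> open internal node _1 (depth 2)
  pos 2: '(' -> open internal node _2 (depth 3)
  pos 6: ')' -> close internal node _2 (now at depth 2)
  pos 12: '(' -> open internal node _3 (depth 3)
  pos 16: ')' -> close internal node _3 (now at depth 2)
  pos 17: ')' -> close internal node _1 (now at depth 1)
  pos 20: ')' -> close internal node _0 (now at depth 0)
Total internal nodes: 4
BFS adjacency from root:
  _0: _1 N
  _1: _2 A H _3
  _2: U L
  _3: W K

Answer: _0: _1 N
_1: _2 A H _3
_2: U L
_3: W K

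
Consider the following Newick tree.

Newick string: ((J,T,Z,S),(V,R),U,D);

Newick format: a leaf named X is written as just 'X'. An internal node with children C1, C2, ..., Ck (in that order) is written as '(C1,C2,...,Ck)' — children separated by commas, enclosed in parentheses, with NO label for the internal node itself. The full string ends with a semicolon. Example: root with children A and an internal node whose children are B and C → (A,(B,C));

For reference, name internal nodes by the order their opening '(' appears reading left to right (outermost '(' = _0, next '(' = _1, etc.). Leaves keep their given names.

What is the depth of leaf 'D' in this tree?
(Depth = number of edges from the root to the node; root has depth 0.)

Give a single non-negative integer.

Answer: 1

Derivation:
Newick: ((J,T,Z,S),(V,R),U,D);
Naming internals by '(' encounter order: outermost '(' = _0, next = _1, ...
Query node: D
Path from root: _0 -> D
Depth of D: 1 (number of edges from root)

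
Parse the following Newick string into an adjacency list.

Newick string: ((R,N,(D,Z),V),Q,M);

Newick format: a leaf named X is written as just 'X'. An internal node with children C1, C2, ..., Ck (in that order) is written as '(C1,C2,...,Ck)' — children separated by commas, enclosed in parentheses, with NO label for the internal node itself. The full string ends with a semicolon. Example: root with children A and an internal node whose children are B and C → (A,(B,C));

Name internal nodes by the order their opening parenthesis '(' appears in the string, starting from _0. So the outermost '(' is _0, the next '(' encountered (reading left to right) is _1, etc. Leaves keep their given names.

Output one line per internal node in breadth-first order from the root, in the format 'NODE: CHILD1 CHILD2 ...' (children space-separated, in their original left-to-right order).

Input: ((R,N,(D,Z),V),Q,M);
Scanning left-to-right, naming '(' by encounter order:
  pos 0: '(' -> open internal node _0 (depth 1)
  pos 1: '(' -> open internal node _1 (depth 2)
  pos 6: '(' -> open internal node _2 (depth 3)
  pos 10: ')' -> close internal node _2 (now at depth 2)
  pos 13: ')' -> close internal node _1 (now at depth 1)
  pos 18: ')' -> close internal node _0 (now at depth 0)
Total internal nodes: 3
BFS adjacency from root:
  _0: _1 Q M
  _1: R N _2 V
  _2: D Z

Answer: _0: _1 Q M
_1: R N _2 V
_2: D Z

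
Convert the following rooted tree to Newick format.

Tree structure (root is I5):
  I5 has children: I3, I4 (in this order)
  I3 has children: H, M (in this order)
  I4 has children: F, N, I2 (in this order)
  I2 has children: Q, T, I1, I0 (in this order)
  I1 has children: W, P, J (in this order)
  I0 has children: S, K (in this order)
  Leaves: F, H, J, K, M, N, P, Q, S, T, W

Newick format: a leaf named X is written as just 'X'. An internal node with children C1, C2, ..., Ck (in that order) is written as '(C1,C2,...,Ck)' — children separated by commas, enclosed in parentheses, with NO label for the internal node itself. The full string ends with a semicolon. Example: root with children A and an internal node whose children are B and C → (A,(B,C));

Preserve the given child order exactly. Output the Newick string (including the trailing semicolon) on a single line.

Answer: ((H,M),(F,N,(Q,T,(W,P,J),(S,K))));

Derivation:
internal I5 with children ['I3', 'I4']
  internal I3 with children ['H', 'M']
    leaf 'H' → 'H'
    leaf 'M' → 'M'
  → '(H,M)'
  internal I4 with children ['F', 'N', 'I2']
    leaf 'F' → 'F'
    leaf 'N' → 'N'
    internal I2 with children ['Q', 'T', 'I1', 'I0']
      leaf 'Q' → 'Q'
      leaf 'T' → 'T'
      internal I1 with children ['W', 'P', 'J']
        leaf 'W' → 'W'
        leaf 'P' → 'P'
        leaf 'J' → 'J'
      → '(W,P,J)'
      internal I0 with children ['S', 'K']
        leaf 'S' → 'S'
        leaf 'K' → 'K'
      → '(S,K)'
    → '(Q,T,(W,P,J),(S,K))'
  → '(F,N,(Q,T,(W,P,J),(S,K)))'
→ '((H,M),(F,N,(Q,T,(W,P,J),(S,K))))'
Final: ((H,M),(F,N,(Q,T,(W,P,J),(S,K))));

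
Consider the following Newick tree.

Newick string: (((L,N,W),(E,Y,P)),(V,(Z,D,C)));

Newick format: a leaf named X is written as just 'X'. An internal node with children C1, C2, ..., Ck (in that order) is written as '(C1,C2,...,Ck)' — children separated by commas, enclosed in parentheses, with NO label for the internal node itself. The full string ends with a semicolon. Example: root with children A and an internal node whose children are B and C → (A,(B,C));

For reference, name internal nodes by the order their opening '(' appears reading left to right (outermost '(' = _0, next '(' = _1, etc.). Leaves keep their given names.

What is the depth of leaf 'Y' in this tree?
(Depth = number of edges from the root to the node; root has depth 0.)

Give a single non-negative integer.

Newick: (((L,N,W),(E,Y,P)),(V,(Z,D,C)));
Naming internals by '(' encounter order: outermost '(' = _0, next = _1, ...
Query node: Y
Path from root: _0 -> _1 -> _3 -> Y
Depth of Y: 3 (number of edges from root)

Answer: 3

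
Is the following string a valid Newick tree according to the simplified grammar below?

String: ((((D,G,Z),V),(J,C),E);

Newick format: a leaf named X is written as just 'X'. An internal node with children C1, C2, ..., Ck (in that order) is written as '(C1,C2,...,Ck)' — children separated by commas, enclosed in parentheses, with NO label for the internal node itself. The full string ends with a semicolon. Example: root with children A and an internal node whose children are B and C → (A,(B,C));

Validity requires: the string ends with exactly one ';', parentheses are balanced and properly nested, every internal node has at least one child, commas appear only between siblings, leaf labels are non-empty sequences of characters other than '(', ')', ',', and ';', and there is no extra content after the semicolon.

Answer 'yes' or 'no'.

Answer: no

Derivation:
Input: ((((D,G,Z),V),(J,C),E);
Paren balance: 5 '(' vs 4 ')' MISMATCH
Ends with single ';': True
Full parse: FAILS (expected , or ) at pos 22)
Valid: False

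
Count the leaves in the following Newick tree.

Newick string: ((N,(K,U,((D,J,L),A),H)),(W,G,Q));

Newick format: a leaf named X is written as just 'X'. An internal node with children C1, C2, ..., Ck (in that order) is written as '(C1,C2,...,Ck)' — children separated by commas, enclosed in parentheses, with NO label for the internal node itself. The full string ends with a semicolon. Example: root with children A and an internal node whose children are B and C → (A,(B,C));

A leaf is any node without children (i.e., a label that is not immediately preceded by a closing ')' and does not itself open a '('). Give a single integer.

Answer: 11

Derivation:
Newick: ((N,(K,U,((D,J,L),A),H)),(W,G,Q));
Scan left-to-right; a leaf is any maximal label run not followed by '(':
  pos 2: leaf 'N' → count = 1
  pos 5: leaf 'K' → count = 2
  pos 7: leaf 'U' → count = 3
  pos 11: leaf 'D' → count = 4
  pos 13: leaf 'J' → count = 5
  pos 15: leaf 'L' → count = 6
  pos 18: leaf 'A' → count = 7
  pos 21: leaf 'H' → count = 8
  pos 26: leaf 'W' → count = 9
  pos 28: leaf 'G' → count = 10
  pos 30: leaf 'Q' → count = 11
Total leaves: 11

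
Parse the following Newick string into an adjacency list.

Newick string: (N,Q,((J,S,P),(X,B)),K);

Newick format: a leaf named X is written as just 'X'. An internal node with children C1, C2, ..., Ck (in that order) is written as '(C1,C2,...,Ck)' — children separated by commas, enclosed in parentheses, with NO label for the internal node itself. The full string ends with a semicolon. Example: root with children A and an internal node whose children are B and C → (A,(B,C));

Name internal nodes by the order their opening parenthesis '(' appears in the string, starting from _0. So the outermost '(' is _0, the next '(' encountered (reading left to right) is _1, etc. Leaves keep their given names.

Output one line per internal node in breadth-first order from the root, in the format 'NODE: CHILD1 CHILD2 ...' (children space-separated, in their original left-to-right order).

Answer: _0: N Q _1 K
_1: _2 _3
_2: J S P
_3: X B

Derivation:
Input: (N,Q,((J,S,P),(X,B)),K);
Scanning left-to-right, naming '(' by encounter order:
  pos 0: '(' -> open internal node _0 (depth 1)
  pos 5: '(' -> open internal node _1 (depth 2)
  pos 6: '(' -> open internal node _2 (depth 3)
  pos 12: ')' -> close internal node _2 (now at depth 2)
  pos 14: '(' -> open internal node _3 (depth 3)
  pos 18: ')' -> close internal node _3 (now at depth 2)
  pos 19: ')' -> close internal node _1 (now at depth 1)
  pos 22: ')' -> close internal node _0 (now at depth 0)
Total internal nodes: 4
BFS adjacency from root:
  _0: N Q _1 K
  _1: _2 _3
  _2: J S P
  _3: X B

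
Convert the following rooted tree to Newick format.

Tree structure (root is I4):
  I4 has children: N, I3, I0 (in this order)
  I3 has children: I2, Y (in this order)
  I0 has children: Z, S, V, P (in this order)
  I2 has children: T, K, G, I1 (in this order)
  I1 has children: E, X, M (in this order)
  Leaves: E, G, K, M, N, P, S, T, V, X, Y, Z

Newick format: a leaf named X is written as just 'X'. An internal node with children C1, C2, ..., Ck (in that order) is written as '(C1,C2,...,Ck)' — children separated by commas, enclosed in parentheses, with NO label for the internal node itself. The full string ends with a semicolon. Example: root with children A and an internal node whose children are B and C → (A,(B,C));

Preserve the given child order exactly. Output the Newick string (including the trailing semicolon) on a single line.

Answer: (N,((T,K,G,(E,X,M)),Y),(Z,S,V,P));

Derivation:
internal I4 with children ['N', 'I3', 'I0']
  leaf 'N' → 'N'
  internal I3 with children ['I2', 'Y']
    internal I2 with children ['T', 'K', 'G', 'I1']
      leaf 'T' → 'T'
      leaf 'K' → 'K'
      leaf 'G' → 'G'
      internal I1 with children ['E', 'X', 'M']
        leaf 'E' → 'E'
        leaf 'X' → 'X'
        leaf 'M' → 'M'
      → '(E,X,M)'
    → '(T,K,G,(E,X,M))'
    leaf 'Y' → 'Y'
  → '((T,K,G,(E,X,M)),Y)'
  internal I0 with children ['Z', 'S', 'V', 'P']
    leaf 'Z' → 'Z'
    leaf 'S' → 'S'
    leaf 'V' → 'V'
    leaf 'P' → 'P'
  → '(Z,S,V,P)'
→ '(N,((T,K,G,(E,X,M)),Y),(Z,S,V,P))'
Final: (N,((T,K,G,(E,X,M)),Y),(Z,S,V,P));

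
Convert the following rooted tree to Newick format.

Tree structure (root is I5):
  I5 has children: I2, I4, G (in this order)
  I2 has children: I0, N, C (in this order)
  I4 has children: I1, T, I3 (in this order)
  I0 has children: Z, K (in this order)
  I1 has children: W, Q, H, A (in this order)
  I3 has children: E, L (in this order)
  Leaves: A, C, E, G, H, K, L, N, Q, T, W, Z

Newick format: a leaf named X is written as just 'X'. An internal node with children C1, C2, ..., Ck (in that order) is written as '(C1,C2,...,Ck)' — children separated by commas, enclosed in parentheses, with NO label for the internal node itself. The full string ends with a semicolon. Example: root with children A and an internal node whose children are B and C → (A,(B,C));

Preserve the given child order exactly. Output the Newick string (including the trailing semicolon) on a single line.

internal I5 with children ['I2', 'I4', 'G']
  internal I2 with children ['I0', 'N', 'C']
    internal I0 with children ['Z', 'K']
      leaf 'Z' → 'Z'
      leaf 'K' → 'K'
    → '(Z,K)'
    leaf 'N' → 'N'
    leaf 'C' → 'C'
  → '((Z,K),N,C)'
  internal I4 with children ['I1', 'T', 'I3']
    internal I1 with children ['W', 'Q', 'H', 'A']
      leaf 'W' → 'W'
      leaf 'Q' → 'Q'
      leaf 'H' → 'H'
      leaf 'A' → 'A'
    → '(W,Q,H,A)'
    leaf 'T' → 'T'
    internal I3 with children ['E', 'L']
      leaf 'E' → 'E'
      leaf 'L' → 'L'
    → '(E,L)'
  → '((W,Q,H,A),T,(E,L))'
  leaf 'G' → 'G'
→ '(((Z,K),N,C),((W,Q,H,A),T,(E,L)),G)'
Final: (((Z,K),N,C),((W,Q,H,A),T,(E,L)),G);

Answer: (((Z,K),N,C),((W,Q,H,A),T,(E,L)),G);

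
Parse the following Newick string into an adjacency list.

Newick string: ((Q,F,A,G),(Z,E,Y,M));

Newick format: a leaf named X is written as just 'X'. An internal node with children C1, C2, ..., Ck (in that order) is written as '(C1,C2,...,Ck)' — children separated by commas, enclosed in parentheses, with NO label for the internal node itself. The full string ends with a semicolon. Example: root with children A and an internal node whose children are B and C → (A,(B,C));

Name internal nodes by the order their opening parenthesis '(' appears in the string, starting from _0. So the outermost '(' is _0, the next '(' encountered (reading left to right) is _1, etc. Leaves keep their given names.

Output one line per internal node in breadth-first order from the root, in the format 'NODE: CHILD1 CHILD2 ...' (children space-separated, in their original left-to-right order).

Input: ((Q,F,A,G),(Z,E,Y,M));
Scanning left-to-right, naming '(' by encounter order:
  pos 0: '(' -> open internal node _0 (depth 1)
  pos 1: '(' -> open internal node _1 (depth 2)
  pos 9: ')' -> close internal node _1 (now at depth 1)
  pos 11: '(' -> open internal node _2 (depth 2)
  pos 19: ')' -> close internal node _2 (now at depth 1)
  pos 20: ')' -> close internal node _0 (now at depth 0)
Total internal nodes: 3
BFS adjacency from root:
  _0: _1 _2
  _1: Q F A G
  _2: Z E Y M

Answer: _0: _1 _2
_1: Q F A G
_2: Z E Y M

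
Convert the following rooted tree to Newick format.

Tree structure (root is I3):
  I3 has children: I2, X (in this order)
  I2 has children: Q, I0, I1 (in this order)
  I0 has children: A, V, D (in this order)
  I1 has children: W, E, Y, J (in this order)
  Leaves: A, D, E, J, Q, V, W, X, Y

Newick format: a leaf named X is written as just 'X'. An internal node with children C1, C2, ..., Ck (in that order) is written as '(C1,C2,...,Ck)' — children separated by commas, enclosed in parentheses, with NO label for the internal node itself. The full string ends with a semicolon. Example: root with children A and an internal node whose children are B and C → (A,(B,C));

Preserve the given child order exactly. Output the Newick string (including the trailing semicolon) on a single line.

internal I3 with children ['I2', 'X']
  internal I2 with children ['Q', 'I0', 'I1']
    leaf 'Q' → 'Q'
    internal I0 with children ['A', 'V', 'D']
      leaf 'A' → 'A'
      leaf 'V' → 'V'
      leaf 'D' → 'D'
    → '(A,V,D)'
    internal I1 with children ['W', 'E', 'Y', 'J']
      leaf 'W' → 'W'
      leaf 'E' → 'E'
      leaf 'Y' → 'Y'
      leaf 'J' → 'J'
    → '(W,E,Y,J)'
  → '(Q,(A,V,D),(W,E,Y,J))'
  leaf 'X' → 'X'
→ '((Q,(A,V,D),(W,E,Y,J)),X)'
Final: ((Q,(A,V,D),(W,E,Y,J)),X);

Answer: ((Q,(A,V,D),(W,E,Y,J)),X);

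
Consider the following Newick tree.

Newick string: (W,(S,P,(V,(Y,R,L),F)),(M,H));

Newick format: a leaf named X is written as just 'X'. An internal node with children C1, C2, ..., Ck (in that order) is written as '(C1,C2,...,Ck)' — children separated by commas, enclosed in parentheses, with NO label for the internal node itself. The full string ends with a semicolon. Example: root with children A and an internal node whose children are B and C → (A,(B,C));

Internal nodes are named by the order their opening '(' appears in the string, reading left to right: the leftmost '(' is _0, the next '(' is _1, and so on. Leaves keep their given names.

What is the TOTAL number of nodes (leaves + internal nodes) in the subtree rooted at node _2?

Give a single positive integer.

Newick: (W,(S,P,(V,(Y,R,L),F)),(M,H));
Locate _2: it is the '(' at position 8 (the 3rd '(' reading left to right).
Query: subtree rooted at _2
_2: subtree_size = 1 + 6
  V: subtree_size = 1 + 0
  _3: subtree_size = 1 + 3
    Y: subtree_size = 1 + 0
    R: subtree_size = 1 + 0
    L: subtree_size = 1 + 0
  F: subtree_size = 1 + 0
Total subtree size of _2: 7

Answer: 7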